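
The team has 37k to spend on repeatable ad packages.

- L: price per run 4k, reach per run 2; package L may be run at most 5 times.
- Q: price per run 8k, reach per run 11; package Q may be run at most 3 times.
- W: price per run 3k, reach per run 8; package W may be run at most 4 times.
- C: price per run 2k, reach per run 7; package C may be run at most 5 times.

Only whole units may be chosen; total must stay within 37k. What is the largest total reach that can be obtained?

2×Q, 4×W, and 4×C: price 36 ≤ 37, reach 2·11 + 4·8 + 4·7 = 82.
2×Q, 3×W, and 5×C: price 35 ≤ 37, reach 2·11 + 3·8 + 5·7 = 81.
Best is 82.

82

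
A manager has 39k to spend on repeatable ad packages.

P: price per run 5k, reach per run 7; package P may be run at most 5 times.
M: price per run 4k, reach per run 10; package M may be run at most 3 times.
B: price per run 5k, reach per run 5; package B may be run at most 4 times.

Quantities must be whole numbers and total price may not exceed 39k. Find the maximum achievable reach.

65

M has the best ratio (10/4); taking only M gives at most 3×10 = 30 (stopped by the supply cap of 3).
Mixing does better — 5×P and 3×M: price 37 ≤ 39, reach 5·7 + 3·10 = 65.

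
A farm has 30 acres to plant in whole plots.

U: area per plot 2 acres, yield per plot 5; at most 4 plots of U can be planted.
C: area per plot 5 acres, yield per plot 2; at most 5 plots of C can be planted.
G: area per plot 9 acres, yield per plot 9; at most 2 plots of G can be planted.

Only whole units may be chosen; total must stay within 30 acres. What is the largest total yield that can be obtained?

Take 4×U and 2×G: area 26 ≤ 30, yield 4·5 + 2·9 = 38.
U has the best ratio (5/2) and is taken to its limit of 4; remaining capacity is filled optimally with the others.

38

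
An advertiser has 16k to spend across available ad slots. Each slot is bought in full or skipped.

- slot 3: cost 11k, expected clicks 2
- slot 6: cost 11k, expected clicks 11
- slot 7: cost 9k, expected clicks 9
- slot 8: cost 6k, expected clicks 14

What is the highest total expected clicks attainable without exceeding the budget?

23

Take slot 7 and slot 8: cost 9 + 6 = 15 ≤ 16, expected clicks 9 + 14 = 23.
No other feasible combination does better.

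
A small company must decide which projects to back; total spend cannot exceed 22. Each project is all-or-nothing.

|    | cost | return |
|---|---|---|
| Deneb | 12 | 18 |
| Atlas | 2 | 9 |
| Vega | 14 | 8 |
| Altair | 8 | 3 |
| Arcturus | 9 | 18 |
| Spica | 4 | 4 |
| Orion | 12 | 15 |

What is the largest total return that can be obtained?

36

Allowing fractional choices, the relaxed optimum would be about 43.5, but projects are indivisible.
Deneb + Arcturus: cost 12 + 9 = 21 ≤ 22, return 18 + 18 = 36.
Arcturus + Orion: cost 9 + 12 = 21 ≤ 22, return 18 + 15 = 33.
Best is Deneb and Arcturus with total return 36.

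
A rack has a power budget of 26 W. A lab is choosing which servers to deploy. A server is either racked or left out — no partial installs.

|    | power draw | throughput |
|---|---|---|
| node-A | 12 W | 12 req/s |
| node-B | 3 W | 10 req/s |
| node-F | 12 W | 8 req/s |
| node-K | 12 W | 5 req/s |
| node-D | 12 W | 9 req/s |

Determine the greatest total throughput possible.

Allowing fractional choices, the relaxed optimum would be about 30.2, but servers are indivisible.
node-A + node-B: power draw 12 + 3 = 15 ≤ 26, throughput 12 + 10 = 22.
node-A + node-F: power draw 12 + 12 = 24 ≤ 26, throughput 12 + 8 = 20.
node-A + node-D: power draw 12 + 12 = 24 ≤ 26, throughput 12 + 9 = 21.
Best is node-A and node-B with total throughput 22.

22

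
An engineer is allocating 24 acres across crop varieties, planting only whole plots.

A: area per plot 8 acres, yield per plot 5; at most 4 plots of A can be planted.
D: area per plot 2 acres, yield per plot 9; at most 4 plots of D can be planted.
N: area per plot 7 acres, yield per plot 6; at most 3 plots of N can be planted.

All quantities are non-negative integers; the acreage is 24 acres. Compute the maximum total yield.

4×D and 2×N: area 22 ≤ 24, yield 4·9 + 2·6 = 48.
1×A, 4×D, and 1×N: area 23 ≤ 24, yield 1·5 + 4·9 + 1·6 = 47.
Best is 48.

48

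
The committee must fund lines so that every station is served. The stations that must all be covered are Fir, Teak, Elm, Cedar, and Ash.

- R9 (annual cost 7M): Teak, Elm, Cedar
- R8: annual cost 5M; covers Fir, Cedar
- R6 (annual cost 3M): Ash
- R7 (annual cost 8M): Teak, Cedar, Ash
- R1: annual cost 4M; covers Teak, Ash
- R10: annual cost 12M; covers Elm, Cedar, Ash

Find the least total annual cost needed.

15

The greedy cost-per-new-station heuristic would pick R1, R8, and R9 for 16, but a cheaper cover exists.
Choose R9, R8, and R6: together they cover Fir, Teak, Elm, Cedar, Ash — every station.
Total annual cost: 7 + 5 + 3 = 15.
No cover costs less than 15.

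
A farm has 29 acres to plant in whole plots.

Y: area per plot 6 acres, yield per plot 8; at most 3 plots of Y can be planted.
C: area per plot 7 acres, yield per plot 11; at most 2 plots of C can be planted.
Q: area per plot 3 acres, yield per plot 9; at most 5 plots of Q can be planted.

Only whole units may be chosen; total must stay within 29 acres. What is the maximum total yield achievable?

67

This is a bounded integer knapsack.
Q has the best ratio (9/3); taking only Q gives at most 5×9 = 45 (stopped by the supply cap of 5).
Mixing does better — 2×C and 5×Q: area 29 ≤ 29, yield 2·11 + 5·9 = 67.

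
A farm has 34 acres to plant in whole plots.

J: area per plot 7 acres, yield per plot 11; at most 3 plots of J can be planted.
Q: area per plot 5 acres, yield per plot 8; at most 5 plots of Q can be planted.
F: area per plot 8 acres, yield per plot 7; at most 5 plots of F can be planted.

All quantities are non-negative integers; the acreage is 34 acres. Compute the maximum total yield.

54

This is a bounded integer knapsack.
Q has the best ratio (8/5); taking only Q gives at most 5×8 = 40 (stopped by the supply cap of 5).
Mixing does better — 2×J and 4×Q: area 34 ≤ 34, yield 2·11 + 4·8 = 54.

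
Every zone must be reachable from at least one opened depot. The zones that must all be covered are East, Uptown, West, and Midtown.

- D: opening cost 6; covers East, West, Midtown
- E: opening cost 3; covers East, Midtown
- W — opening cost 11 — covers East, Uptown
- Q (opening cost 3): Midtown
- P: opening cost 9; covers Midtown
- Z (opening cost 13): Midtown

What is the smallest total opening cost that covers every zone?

The greedy cost-per-new-zone heuristic would pick E, D, and W for 20, but a cheaper cover exists.
Choose D and W: together they cover East, Uptown, West, Midtown — every zone.
Total opening cost: 6 + 11 = 17.
No cover costs less than 17.

17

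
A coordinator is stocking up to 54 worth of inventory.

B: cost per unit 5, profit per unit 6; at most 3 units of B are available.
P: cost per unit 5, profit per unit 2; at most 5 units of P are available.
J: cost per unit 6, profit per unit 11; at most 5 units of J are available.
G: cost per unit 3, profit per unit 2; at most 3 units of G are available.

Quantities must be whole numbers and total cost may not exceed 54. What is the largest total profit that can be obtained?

J has the best ratio (11/6); taking only J gives at most 5×11 = 55 (stopped by the supply cap of 5).
Mixing does better — 3×B, 5×J, and 3×G: cost 54 ≤ 54, profit 3·6 + 5·11 + 3·2 = 79.

79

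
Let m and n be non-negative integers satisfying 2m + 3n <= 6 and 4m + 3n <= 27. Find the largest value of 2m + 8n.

(m,n)=(0,2): 2·0+3·2=6≤6, 4·0+3·2=6≤27, objective 16.
(m,n)=(1,1): 2·1+3·1=5≤6, 4·1+3·1=7≤27, objective 10.
(m,n)=(0,1): 2·0+3·1=3≤6, 4·0+3·1=3≤27, objective 8.
No feasible integer point exceeds 16.

16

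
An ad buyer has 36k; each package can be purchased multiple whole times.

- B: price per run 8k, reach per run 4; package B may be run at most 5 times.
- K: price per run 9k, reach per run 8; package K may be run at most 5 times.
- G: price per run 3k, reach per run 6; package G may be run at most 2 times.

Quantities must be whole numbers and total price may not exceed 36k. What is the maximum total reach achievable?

36

G has the best ratio (6/3); taking only G gives at most 2×6 = 12 (stopped by the supply cap of 2).
Mixing does better — 3×K and 2×G: price 33 ≤ 36, reach 3·8 + 2·6 = 36.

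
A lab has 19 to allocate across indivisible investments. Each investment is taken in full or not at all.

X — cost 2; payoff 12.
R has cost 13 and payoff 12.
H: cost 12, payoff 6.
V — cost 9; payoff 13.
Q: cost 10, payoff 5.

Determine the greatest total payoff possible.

X + V: cost 2 + 9 = 11 ≤ 19, payoff 12 + 13 = 25.
X + R: cost 2 + 13 = 15 ≤ 19, payoff 12 + 12 = 24.
Best is X and V with total payoff 25.

25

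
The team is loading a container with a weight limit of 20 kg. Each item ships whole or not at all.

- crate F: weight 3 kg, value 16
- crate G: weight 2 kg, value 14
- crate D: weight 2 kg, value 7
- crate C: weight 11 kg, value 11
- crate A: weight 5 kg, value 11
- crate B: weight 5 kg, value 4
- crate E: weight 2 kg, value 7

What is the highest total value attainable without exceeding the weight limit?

59

Allowing fractional choices, the relaxed optimum would be about 61.0, but items are indivisible.
crate F + crate G + crate D + crate A + crate E: weight 3 + 2 + 2 + 5 + 2 = 14 ≤ 20, value 16 + 14 + 7 + 11 + 7 = 55.
crate F + crate G + crate D + crate A + crate B + crate E: weight 3 + 2 + 2 + 5 + 5 + 2 = 19 ≤ 20, value 16 + 14 + 7 + 11 + 4 + 7 = 59.
crate F + crate G + crate D + crate C + crate E: weight 3 + 2 + 2 + 11 + 2 = 20 ≤ 20, value 16 + 14 + 7 + 11 + 7 = 55.
Best is crate F, crate G, crate D, crate A, crate B, and crate E with total value 59.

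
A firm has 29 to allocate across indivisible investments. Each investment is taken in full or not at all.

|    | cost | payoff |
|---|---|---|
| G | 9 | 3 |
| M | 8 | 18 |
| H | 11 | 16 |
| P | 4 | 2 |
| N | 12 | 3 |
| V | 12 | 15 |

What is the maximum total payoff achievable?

Treat it as a binary knapsack problem.
M + H + P: cost 8 + 11 + 4 = 23 ≤ 29, payoff 18 + 16 + 2 = 36.
G + M + H: cost 9 + 8 + 11 = 28 ≤ 29, payoff 3 + 18 + 16 = 37.
Best is G, M, and H with total payoff 37.

37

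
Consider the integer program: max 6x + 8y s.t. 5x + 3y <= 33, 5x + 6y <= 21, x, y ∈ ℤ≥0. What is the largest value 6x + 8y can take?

26

(x,y)=(3,1): 5·3+3·1=18≤33, 5·3+6·1=21≤21, objective 26.
(x,y)=(4,0): 5·4+3·0=20≤33, 5·4+6·0=20≤21, objective 24.
(x,y)=(0,3): 5·0+3·3=9≤33, 5·0+6·3=18≤21, objective 24.
(x,y)=(1,2): 5·1+3·2=11≤33, 5·1+6·2=17≤21, objective 22.
Maximum is 26 at (x,y)=(3,1).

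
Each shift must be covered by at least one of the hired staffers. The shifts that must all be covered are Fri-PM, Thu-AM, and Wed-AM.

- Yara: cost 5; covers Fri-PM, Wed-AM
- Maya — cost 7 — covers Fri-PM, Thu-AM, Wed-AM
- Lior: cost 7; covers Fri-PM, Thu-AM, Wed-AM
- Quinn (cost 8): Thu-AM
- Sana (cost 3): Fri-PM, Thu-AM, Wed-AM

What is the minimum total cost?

3

Sana alone covers Fri-PM, Thu-AM, Wed-AM — every shift.
Total cost: 3.
No cover costs less than 3.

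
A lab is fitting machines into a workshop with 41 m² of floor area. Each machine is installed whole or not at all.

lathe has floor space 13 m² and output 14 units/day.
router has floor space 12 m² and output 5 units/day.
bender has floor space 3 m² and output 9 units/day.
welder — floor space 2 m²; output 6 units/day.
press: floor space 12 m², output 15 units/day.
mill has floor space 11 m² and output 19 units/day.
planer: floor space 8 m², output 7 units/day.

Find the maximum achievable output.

lathe + bender + press + mill: floor space 13 + 3 + 12 + 11 = 39 ≤ 41, output 14 + 9 + 15 + 19 = 57.
lathe + bender + welder + press + mill: floor space 13 + 3 + 2 + 12 + 11 = 41 ≤ 41, output 14 + 9 + 6 + 15 + 19 = 63.
bender + welder + press + mill + planer: floor space 3 + 2 + 12 + 11 + 8 = 36 ≤ 41, output 9 + 6 + 15 + 19 + 7 = 56.
Best is lathe, bender, welder, press, and mill with total output 63.

63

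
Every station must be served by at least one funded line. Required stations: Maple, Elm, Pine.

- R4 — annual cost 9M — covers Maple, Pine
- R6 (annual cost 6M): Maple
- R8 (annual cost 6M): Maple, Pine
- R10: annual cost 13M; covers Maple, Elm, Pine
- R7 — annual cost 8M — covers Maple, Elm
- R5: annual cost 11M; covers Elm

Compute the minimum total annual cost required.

The greedy cost-per-new-station heuristic would pick R8 and R7 for 14, but a cheaper cover exists.
R10 alone covers Maple, Elm, Pine — every station.
Total annual cost: 13.
No cover costs less than 13.

13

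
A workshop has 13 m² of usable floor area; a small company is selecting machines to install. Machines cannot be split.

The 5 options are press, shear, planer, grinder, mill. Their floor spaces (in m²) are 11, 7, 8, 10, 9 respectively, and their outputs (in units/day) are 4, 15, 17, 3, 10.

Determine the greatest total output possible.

17

Take planer: floor space 8 ≤ 13, output 17.
No other feasible combination does better.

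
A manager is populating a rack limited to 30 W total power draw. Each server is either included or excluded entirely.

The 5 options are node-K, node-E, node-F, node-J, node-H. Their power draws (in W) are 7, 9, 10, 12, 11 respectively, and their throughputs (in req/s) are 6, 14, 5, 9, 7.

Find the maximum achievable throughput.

29

Treat it as a binary knapsack problem.
node-K + node-E + node-J: power draw 7 + 9 + 12 = 28 ≤ 30, throughput 6 + 14 + 9 = 29.
node-K + node-E + node-H: power draw 7 + 9 + 11 = 27 ≤ 30, throughput 6 + 14 + 7 = 27.
node-E + node-F + node-H: power draw 9 + 10 + 11 = 30 ≤ 30, throughput 14 + 5 + 7 = 26.
Best is node-K, node-E, and node-J with total throughput 29.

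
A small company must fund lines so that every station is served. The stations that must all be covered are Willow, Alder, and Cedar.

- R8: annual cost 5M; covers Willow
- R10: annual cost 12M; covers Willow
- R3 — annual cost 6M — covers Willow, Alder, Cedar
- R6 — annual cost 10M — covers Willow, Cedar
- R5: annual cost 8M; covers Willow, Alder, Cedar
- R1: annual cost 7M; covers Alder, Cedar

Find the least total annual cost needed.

6

R3 alone covers Willow, Alder, Cedar — every station.
Total annual cost: 6.
No cover costs less than 6.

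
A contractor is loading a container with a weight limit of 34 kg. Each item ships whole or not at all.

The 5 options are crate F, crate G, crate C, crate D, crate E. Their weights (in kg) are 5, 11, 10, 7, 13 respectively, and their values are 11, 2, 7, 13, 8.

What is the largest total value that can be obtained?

33

This is a 0-1 knapsack instance.
Take crate F, crate G, crate C, and crate D: weight 5 + 11 + 10 + 7 = 33 ≤ 34, value 11 + 2 + 7 + 13 = 33.
No other feasible combination does better.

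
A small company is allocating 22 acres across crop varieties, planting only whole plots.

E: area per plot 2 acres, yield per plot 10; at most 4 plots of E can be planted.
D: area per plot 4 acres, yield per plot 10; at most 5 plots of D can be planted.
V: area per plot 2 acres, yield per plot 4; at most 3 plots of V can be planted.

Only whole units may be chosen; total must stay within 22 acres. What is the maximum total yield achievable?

E has the best ratio (10/2); taking only E gives at most 4×10 = 40 (stopped by the supply cap of 4).
Mixing does better — 4×E, 3×D, and 1×V: area 22 ≤ 22, yield 4·10 + 3·10 + 1·4 = 74.

74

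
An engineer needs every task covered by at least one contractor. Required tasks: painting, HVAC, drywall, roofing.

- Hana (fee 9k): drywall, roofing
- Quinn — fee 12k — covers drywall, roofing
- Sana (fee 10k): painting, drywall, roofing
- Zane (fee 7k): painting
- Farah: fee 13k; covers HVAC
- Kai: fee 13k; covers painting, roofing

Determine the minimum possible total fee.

Choose Sana and Farah: together they cover painting, HVAC, drywall, roofing — every task.
Total fee: 10 + 13 = 23.

23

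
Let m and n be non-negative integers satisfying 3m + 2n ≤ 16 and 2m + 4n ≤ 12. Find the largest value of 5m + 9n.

29

(m,n)=(4,1): 3·4+2·1=14≤16, 2·4+4·1=12≤12, objective 29.
(m,n)=(5,0): 3·5+2·0=15≤16, 2·5+4·0=10≤12, objective 25.
(m,n)=(3,1): 3·3+2·1=11≤16, 2·3+4·1=10≤12, objective 24.
(m,n)=(4,0): 3·4+2·0=12≤16, 2·4+4·0=8≤12, objective 20.
The best lattice point is (4,1), giving 29.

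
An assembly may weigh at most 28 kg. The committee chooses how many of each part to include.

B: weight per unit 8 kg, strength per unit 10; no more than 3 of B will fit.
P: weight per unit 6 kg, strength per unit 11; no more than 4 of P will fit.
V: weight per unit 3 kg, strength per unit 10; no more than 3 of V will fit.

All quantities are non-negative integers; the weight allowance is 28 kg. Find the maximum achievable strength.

63

V has the best ratio (10/3); taking only V gives at most 3×10 = 30 (stopped by the supply cap of 3).
Mixing does better — 3×P and 3×V: weight 27 ≤ 28, strength 3·11 + 3·10 = 63.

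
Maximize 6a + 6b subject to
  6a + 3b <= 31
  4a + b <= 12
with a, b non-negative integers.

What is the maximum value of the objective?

60

Relaxing integrality, the LP optimum is 62.00 at (a,b) = (0, 10.3), which is not an integer point.
(a,b)=(0,10): 6·0+3·10=30≤31, 4·0+1·10=10≤12, objective 60.
(a,b)=(0,9): 6·0+3·9=27≤31, 4·0+1·9=9≤12, objective 54.
The best lattice point is (0,10), giving 60.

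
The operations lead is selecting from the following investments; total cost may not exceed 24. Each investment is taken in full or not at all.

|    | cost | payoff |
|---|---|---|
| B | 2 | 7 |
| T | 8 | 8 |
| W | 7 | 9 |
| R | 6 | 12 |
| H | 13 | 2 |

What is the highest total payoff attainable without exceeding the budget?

36

Allowing fractional choices, the relaxed optimum would be about 36.2, but investments are indivisible.
T + W + R: cost 8 + 7 + 6 = 21 ≤ 24, payoff 8 + 9 + 12 = 29.
B + W + R: cost 2 + 7 + 6 = 15 ≤ 24, payoff 7 + 9 + 12 = 28.
B + T + W + R: cost 2 + 8 + 7 + 6 = 23 ≤ 24, payoff 7 + 8 + 9 + 12 = 36.
Best is B, T, W, and R with total payoff 36.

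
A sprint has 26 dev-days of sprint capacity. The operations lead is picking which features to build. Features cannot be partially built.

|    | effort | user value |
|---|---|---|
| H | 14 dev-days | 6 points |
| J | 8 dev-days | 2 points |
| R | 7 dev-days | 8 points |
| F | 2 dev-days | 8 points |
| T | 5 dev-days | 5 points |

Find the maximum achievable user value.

R + F + T: effort 7 + 2 + 5 = 14 ≤ 26, user value 8 + 8 + 5 = 21.
J + R + F + T: effort 8 + 7 + 2 + 5 = 22 ≤ 26, user value 2 + 8 + 8 + 5 = 23.
H + R + F: effort 14 + 7 + 2 = 23 ≤ 26, user value 6 + 8 + 8 = 22.
Best is J, R, F, and T with total user value 23.

23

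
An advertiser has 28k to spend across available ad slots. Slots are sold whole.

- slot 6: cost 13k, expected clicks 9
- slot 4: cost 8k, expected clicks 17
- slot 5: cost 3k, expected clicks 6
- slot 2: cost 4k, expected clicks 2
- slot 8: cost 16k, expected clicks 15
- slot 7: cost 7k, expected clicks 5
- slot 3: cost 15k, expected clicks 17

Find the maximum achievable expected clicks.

40

This is a 0-1 knapsack instance.
Take slot 4, slot 5, and slot 3: cost 8 + 3 + 15 = 26 ≤ 28, expected clicks 17 + 6 + 17 = 40.
No other feasible combination does better.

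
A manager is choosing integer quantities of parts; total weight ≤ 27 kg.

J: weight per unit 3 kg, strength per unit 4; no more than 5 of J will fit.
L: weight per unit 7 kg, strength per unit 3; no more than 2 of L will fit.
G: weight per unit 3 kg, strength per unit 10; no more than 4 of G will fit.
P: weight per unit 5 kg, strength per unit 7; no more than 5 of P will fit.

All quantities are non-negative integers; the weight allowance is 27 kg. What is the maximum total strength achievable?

61

G has the best ratio (10/3); taking only G gives at most 4×10 = 40 (stopped by the supply cap of 4).
Mixing does better — 4×G and 3×P: weight 27 ≤ 27, strength 4·10 + 3·7 = 61.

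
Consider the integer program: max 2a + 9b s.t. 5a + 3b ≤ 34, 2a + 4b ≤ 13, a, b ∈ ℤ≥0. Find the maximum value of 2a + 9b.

The continuous relaxation peaks at (0, 3.25) with value 29.25; rounding to a feasible lattice point costs some objective.
(a,b)=(0,3) is feasible, giving 27.
(a,b)=(1,2) is feasible, giving 20.
(a,b)=(0,2) is feasible, giving 18.
Maximum is 27 at (a,b)=(0,3).

27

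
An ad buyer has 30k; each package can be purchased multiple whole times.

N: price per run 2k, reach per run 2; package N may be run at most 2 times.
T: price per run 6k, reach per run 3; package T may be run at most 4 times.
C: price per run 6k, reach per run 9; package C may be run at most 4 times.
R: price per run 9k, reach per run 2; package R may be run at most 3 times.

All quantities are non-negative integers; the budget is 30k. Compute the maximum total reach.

40

C has the best ratio (9/6); taking only C gives at most 4×9 = 36 (stopped by the supply cap of 4).
Mixing does better — 2×N and 4×C: price 28 ≤ 30, reach 2·2 + 4·9 = 40.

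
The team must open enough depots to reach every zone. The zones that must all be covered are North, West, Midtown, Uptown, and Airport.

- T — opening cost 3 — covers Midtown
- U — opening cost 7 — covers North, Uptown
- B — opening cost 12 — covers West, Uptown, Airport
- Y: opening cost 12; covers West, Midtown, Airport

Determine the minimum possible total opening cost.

19

The greedy cost-per-new-zone heuristic would pick T, U, and B for 22, but a cheaper cover exists.
Choose U and Y: together they cover North, West, Midtown, Uptown, Airport — every zone.
Total opening cost: 7 + 12 = 19.
No cover costs less than 19.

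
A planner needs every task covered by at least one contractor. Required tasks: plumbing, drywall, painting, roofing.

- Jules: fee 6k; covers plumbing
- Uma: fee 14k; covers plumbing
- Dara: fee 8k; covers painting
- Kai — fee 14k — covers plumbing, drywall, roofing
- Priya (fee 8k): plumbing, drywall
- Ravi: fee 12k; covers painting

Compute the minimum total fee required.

22

This is an integer covering problem.
The greedy cost-per-new-task heuristic would pick Priya, Dara, and Kai for 30, but a cheaper cover exists.
Choose Dara and Kai: together they cover plumbing, drywall, painting, roofing — every task.
Total fee: 8 + 14 = 22.
No cover costs less than 22.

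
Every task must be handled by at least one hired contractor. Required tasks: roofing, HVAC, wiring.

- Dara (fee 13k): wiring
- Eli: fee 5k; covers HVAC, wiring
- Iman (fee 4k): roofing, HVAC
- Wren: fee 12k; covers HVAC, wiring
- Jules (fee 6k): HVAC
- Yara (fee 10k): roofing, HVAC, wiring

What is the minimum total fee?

Choose Eli and Iman: together they cover roofing, HVAC, wiring — every task.
Total fee: 5 + 4 = 9.

9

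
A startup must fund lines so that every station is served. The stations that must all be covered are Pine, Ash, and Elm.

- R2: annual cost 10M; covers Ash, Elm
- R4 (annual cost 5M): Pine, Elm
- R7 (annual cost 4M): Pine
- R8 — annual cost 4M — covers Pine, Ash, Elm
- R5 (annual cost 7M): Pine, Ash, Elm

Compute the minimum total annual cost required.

R8 alone covers Pine, Ash, Elm — every station.
Total annual cost: 4.
No cover costs less than 4.

4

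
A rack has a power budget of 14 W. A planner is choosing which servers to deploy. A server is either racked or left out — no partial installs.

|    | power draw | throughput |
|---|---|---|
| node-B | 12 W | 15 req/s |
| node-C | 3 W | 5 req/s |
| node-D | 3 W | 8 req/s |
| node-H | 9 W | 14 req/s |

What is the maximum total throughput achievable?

22

This is a 0-1 knapsack instance.
Allowing fractional choices, the relaxed optimum would be about 25.4, but servers are indivisible.
node-C + node-H: power draw 3 + 9 = 12 ≤ 14, throughput 5 + 14 = 19.
node-D + node-H: power draw 3 + 9 = 12 ≤ 14, throughput 8 + 14 = 22.
Best is node-D and node-H with total throughput 22.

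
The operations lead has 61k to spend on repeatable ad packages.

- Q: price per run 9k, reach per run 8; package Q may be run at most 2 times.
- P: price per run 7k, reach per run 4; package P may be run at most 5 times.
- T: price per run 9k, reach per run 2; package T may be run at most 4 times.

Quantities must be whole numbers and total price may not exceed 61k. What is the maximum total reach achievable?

This is a bounded integer knapsack.
Take 2×Q and 5×P: price 53 ≤ 61, reach 2·8 + 5·4 = 36.
Q has the best ratio (8/9) and is taken to its limit of 2; remaining capacity is filled optimally with the others.

36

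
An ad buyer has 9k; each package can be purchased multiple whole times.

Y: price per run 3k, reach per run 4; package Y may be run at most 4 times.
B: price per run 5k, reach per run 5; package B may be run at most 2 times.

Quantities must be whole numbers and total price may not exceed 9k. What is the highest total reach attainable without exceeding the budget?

12

3×Y: price 9 ≤ 9, reach 3·4 = 12.
1×Y and 1×B: price 8 ≤ 9, reach 1·4 + 1·5 = 9.
Best is 12.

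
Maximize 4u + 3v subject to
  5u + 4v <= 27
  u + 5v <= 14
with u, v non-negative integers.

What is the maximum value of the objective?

The continuous relaxation peaks at (5.4, 0) with value 21.60; rounding to a feasible lattice point costs some objective.
(u,v)=(5,0): 5·5+4·0=25≤27, 1·5+5·0=5≤14, objective 20.
(u,v)=(4,1): 5·4+4·1=24≤27, 1·4+5·1=9≤14, objective 19.
Maximum is 20 at (u,v)=(5,0).

20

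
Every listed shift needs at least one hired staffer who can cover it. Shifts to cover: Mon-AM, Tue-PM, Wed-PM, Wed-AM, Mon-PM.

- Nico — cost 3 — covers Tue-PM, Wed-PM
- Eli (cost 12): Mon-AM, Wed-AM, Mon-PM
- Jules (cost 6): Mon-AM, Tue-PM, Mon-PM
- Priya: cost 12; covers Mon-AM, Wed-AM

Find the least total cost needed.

15

This is a weighted set-cover instance.
The greedy cost-per-new-shift heuristic would pick Nico, Jules, and Eli for 21, but a cheaper cover exists.
Choose Nico and Eli: together they cover Mon-AM, Tue-PM, Wed-PM, Wed-AM, Mon-PM — every shift.
Total cost: 3 + 12 = 15.
No cover costs less than 15.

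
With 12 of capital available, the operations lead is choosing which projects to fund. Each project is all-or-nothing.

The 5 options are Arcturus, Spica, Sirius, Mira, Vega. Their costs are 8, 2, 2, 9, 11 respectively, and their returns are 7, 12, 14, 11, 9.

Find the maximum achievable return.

Arcturus + Spica + Sirius: cost 8 + 2 + 2 = 12 ≤ 12, return 7 + 12 + 14 = 33.
Spica + Sirius: cost 2 + 2 = 4 ≤ 12, return 12 + 14 = 26.
Best is Arcturus, Spica, and Sirius with total return 33.

33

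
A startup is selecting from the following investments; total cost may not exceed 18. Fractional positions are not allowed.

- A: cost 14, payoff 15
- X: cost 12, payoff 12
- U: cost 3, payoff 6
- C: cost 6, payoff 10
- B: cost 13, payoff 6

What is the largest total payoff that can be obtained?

22

X + U: cost 12 + 3 = 15 ≤ 18, payoff 12 + 6 = 18.
X + C: cost 12 + 6 = 18 ≤ 18, payoff 12 + 10 = 22.
A + U: cost 14 + 3 = 17 ≤ 18, payoff 15 + 6 = 21.
Best is X and C with total payoff 22.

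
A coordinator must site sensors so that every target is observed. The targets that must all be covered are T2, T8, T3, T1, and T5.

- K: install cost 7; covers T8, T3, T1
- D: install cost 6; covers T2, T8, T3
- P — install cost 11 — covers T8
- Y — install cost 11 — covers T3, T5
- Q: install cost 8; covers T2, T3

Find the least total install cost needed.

This is a weighted set-cover instance.
Choose K, D, and Y: together they cover T2, T8, T3, T1, T5 — every target.
Total install cost: 7 + 6 + 11 = 24.
No cover costs less than 24.

24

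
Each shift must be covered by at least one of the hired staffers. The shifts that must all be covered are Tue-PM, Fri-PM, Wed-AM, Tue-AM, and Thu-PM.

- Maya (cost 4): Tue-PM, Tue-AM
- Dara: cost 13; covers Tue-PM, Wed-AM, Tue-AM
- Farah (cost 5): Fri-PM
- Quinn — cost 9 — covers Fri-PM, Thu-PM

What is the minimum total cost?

22

This is an integer covering problem.
The greedy cost-per-new-shift heuristic would pick Maya, Quinn, and Dara for 26, but a cheaper cover exists.
Choose Dara and Quinn: together they cover Tue-PM, Fri-PM, Wed-AM, Tue-AM, Thu-PM — every shift.
Total cost: 13 + 9 = 22.
No cover costs less than 22.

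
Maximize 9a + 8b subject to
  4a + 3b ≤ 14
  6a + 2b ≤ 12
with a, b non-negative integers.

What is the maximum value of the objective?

(a,b)=(1,3): 4·1+3·3=13≤14, 6·1+2·3=12≤12, objective 33.
(a,b)=(0,4): 4·0+3·4=12≤14, 6·0+2·4=8≤12, objective 32.
(a,b)=(1,2): 4·1+3·2=10≤14, 6·1+2·2=10≤12, objective 25.
No feasible integer point exceeds 33.

33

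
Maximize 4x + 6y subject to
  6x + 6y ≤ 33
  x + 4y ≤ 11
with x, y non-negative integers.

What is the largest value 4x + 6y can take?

24

Relaxing integrality, the LP optimum is 25.67 at (x,y) = (3.67, 1.83), which is not an integer point.
(x,y)=(3,2): 6·3+6·2=30≤33, 1·3+4·2=11≤11, objective 24.
(x,y)=(4,1): 6·4+6·1=30≤33, 1·4+4·1=8≤11, objective 22.
(x,y)=(2,2): 6·2+6·2=24≤33, 1·2+4·2=10≤11, objective 20.
Maximum is 24 at (x,y)=(3,2).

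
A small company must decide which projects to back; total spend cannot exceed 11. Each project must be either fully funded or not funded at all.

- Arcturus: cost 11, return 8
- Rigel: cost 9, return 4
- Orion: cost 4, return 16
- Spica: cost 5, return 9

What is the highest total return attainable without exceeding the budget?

Allowing fractional choices, the relaxed optimum would be about 26.5, but projects are indivisible.
Orion + Spica: cost 4 + 5 = 9 ≤ 11, return 16 + 9 = 25.
Orion: cost 4 ≤ 11, return 16.
Spica: cost 5 ≤ 11, return 9.
Best is Orion and Spica with total return 25.

25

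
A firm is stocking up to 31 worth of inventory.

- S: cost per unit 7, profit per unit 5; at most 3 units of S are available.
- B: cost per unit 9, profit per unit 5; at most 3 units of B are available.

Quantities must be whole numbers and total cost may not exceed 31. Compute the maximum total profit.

S has the best ratio (5/7); taking only S gives at most 3×5 = 15 (stopped by the supply cap of 3).
Mixing does better — 3×S and 1×B: cost 30 ≤ 31, profit 3·5 + 1·5 = 20.

20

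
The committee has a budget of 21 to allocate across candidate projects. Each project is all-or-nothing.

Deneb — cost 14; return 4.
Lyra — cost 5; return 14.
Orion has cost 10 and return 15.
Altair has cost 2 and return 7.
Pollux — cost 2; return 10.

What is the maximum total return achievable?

Lyra + Orion + Altair: cost 5 + 10 + 2 = 17 ≤ 21, return 14 + 15 + 7 = 36.
Lyra + Orion + Pollux: cost 5 + 10 + 2 = 17 ≤ 21, return 14 + 15 + 10 = 39.
Lyra + Orion + Altair + Pollux: cost 5 + 10 + 2 + 2 = 19 ≤ 21, return 14 + 15 + 7 + 10 = 46.
Best is Lyra, Orion, Altair, and Pollux with total return 46.

46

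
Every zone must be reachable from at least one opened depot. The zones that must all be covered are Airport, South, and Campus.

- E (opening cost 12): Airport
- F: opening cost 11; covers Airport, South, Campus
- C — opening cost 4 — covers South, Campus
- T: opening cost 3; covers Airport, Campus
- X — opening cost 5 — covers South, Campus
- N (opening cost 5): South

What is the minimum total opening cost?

7

This is an integer covering problem.
Choose C and T: together they cover Airport, South, Campus — every zone.
Total opening cost: 4 + 3 = 7.
No cover costs less than 7.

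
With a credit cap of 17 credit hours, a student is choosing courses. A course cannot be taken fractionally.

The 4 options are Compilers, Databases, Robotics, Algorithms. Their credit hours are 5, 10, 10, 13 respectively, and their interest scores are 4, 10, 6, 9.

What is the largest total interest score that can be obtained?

14

Compilers + Databases: credit hours 5 + 10 = 15 ≤ 17, interest score 4 + 10 = 14.
Databases: credit hours 10 ≤ 17, interest score 10.
Compilers + Robotics: credit hours 5 + 10 = 15 ≤ 17, interest score 4 + 6 = 10.
Best is Compilers and Databases with total interest score 14.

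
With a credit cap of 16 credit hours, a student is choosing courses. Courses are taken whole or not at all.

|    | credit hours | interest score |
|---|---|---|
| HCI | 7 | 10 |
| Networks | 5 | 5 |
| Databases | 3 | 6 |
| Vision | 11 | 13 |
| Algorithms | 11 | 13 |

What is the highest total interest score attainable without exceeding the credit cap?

Take HCI, Networks, and Databases: credit hours 7 + 5 + 3 = 15 ≤ 16, interest score 10 + 5 + 6 = 21.
No other feasible combination does better.

21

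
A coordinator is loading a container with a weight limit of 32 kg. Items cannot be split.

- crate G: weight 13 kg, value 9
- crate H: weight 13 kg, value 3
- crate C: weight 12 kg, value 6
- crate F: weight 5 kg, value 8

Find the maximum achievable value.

Treat it as a binary knapsack problem.
Allowing fractional choices, the relaxed optimum would be about 23.5, but items are indivisible.
crate G + crate H + crate F: weight 13 + 13 + 5 = 31 ≤ 32, value 9 + 3 + 8 = 20.
crate G + crate C + crate F: weight 13 + 12 + 5 = 30 ≤ 32, value 9 + 6 + 8 = 23.
Best is crate G, crate C, and crate F with total value 23.

23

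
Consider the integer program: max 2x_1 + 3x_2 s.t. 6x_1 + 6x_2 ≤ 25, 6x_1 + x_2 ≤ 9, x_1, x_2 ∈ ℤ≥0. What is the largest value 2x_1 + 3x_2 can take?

12

(x_1,x_2)=(0,4): 6·0+6·4=24≤25, 6·0+1·4=4≤9, objective 12.
(x_1,x_2)=(1,3): 6·1+6·3=24≤25, 6·1+1·3=9≤9, objective 11.
(x_1,x_2)=(0,3): 6·0+6·3=18≤25, 6·0+1·3=3≤9, objective 9.
No feasible integer point exceeds 12.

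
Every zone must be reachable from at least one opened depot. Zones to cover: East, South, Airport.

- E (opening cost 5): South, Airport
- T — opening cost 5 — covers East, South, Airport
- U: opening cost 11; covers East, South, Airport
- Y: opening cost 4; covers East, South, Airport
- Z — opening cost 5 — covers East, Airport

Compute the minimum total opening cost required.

4

This is a weighted set-cover instance.
Y alone covers East, South, Airport — every zone.
Total opening cost: 4.
No cover costs less than 4.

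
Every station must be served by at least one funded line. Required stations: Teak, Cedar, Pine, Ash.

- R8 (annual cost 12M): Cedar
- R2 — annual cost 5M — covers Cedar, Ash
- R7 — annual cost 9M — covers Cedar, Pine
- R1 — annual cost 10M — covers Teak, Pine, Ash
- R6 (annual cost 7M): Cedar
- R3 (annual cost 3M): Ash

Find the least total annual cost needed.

This is a weighted set-cover instance.
Choose R2 and R1: together they cover Teak, Cedar, Pine, Ash — every station.
Total annual cost: 5 + 10 = 15.
No cover costs less than 15.

15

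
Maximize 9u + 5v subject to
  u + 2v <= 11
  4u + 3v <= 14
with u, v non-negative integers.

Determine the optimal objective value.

The continuous relaxation peaks at (3.5, 0) with value 31.50; rounding to a feasible lattice point costs some objective.
(u,v)=(2,2): 1·2+2·2=6≤11, 4·2+3·2=14≤14, objective 28.
(u,v)=(3,0): 1·3+2·0=3≤11, 4·3+3·0=12≤14, objective 27.
(u,v)=(1,3): 1·1+2·3=7≤11, 4·1+3·3=13≤14, objective 24.
The best lattice point is (2,2), giving 28.

28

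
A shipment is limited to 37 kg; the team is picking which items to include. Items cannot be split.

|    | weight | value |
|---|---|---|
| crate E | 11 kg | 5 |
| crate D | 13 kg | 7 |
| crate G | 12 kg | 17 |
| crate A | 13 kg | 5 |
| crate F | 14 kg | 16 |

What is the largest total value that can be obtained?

38

crate G + crate F: weight 12 + 14 = 26 ≤ 37, value 17 + 16 = 33.
crate E + crate G + crate F: weight 11 + 12 + 14 = 37 ≤ 37, value 5 + 17 + 16 = 38.
crate E + crate D + crate G: weight 11 + 13 + 12 = 36 ≤ 37, value 5 + 7 + 17 = 29.
Best is crate E, crate G, and crate F with total value 38.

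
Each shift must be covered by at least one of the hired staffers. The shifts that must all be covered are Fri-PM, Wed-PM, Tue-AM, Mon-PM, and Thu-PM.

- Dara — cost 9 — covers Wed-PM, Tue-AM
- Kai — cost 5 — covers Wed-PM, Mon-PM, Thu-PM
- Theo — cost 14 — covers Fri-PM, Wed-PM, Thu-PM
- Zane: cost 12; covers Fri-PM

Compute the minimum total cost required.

26

Choose Dara, Kai, and Zane: together they cover Fri-PM, Wed-PM, Tue-AM, Mon-PM, Thu-PM — every shift.
Total cost: 9 + 5 + 12 = 26.
No cover costs less than 26.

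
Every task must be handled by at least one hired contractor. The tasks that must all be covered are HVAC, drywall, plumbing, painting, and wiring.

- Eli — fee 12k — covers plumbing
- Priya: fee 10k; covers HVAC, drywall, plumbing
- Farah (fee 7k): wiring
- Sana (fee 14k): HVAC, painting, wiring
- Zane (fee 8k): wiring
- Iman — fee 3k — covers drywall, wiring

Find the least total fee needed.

24

The greedy cost-per-new-task heuristic would pick Iman, Priya, and Sana for 27, but a cheaper cover exists.
Choose Priya and Sana: together they cover HVAC, drywall, plumbing, painting, wiring — every task.
Total fee: 10 + 14 = 24.
No cover costs less than 24.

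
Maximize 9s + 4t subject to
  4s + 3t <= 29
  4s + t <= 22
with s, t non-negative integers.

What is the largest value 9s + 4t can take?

Relaxing integrality, the LP optimum is 55.62 at (s,t) = (4.62, 3.5), which is not an integer point.
(s,t)=(5,2): 4·5+3·2=26≤29, 4·5+1·2=22≤22, objective 53.
(s,t)=(4,4): 4·4+3·4=28≤29, 4·4+1·4=20≤22, objective 52.
(s,t)=(5,1): 4·5+3·1=23≤29, 4·5+1·1=21≤22, objective 49.
No feasible integer point exceeds 53.

53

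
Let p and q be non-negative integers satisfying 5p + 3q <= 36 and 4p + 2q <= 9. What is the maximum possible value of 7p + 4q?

The continuous relaxation peaks at (0, 4.5) with value 18.00; rounding to a feasible lattice point costs some objective.
(p,q)=(0,4): 5·0+3·4=12≤36, 4·0+2·4=8≤9, objective 16.
(p,q)=(0,3): 5·0+3·3=9≤36, 4·0+2·3=6≤9, objective 12.
No feasible integer point exceeds 16.

16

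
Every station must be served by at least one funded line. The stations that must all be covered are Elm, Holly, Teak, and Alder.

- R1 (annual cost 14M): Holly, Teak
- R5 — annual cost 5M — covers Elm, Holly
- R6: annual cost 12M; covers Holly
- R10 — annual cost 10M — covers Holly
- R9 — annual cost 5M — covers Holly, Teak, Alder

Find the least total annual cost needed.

Choose R5 and R9: together they cover Elm, Holly, Teak, Alder — every station.
Total annual cost: 5 + 5 = 10.
No cover costs less than 10.

10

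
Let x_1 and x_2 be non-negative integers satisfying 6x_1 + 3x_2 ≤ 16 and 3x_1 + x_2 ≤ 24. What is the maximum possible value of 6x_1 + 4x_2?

(x_1,x_2)=(0,5): 6·0+3·5=15≤16, 3·0+1·5=5≤24, objective 20.
(x_1,x_2)=(0,4): 6·0+3·4=12≤16, 3·0+1·4=4≤24, objective 16.
No feasible integer point exceeds 20.

20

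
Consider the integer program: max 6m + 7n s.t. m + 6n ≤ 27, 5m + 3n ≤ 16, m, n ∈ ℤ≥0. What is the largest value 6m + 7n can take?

The continuous relaxation peaks at (0.556, 4.41) with value 34.19; rounding to a feasible lattice point costs some objective.
(m,n)=(0,4): 1·0+6·4=24≤27, 5·0+3·4=12≤16, objective 28.
(m,n)=(1,3): 1·1+6·3=19≤27, 5·1+3·3=14≤16, objective 27.
(m,n)=(0,3): 1·0+6·3=18≤27, 5·0+3·3=9≤16, objective 21.
The best lattice point is (0,4), giving 28.

28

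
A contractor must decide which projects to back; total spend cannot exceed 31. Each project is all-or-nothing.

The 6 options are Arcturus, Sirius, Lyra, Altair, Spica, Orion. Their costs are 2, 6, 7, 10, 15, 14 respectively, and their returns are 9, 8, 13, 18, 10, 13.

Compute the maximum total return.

This is an integer program with binary decision variables.
Allowing fractional choices, the relaxed optimum would be about 53.6, but projects are indivisible.
Lyra + Altair + Orion: cost 7 + 10 + 14 = 31 ≤ 31, return 13 + 18 + 13 = 44.
Arcturus + Sirius + Lyra + Altair: cost 2 + 6 + 7 + 10 = 25 ≤ 31, return 9 + 8 + 13 + 18 = 48.
Best is Arcturus, Sirius, Lyra, and Altair with total return 48.

48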